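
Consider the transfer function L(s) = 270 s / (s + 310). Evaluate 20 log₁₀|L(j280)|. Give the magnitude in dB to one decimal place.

|j280| = 280
|j280 + 310| = √(280² + 310²) = 417.7
|L(j280)| = 270 × 280 / 417.7 = 180.98
20 log₁₀(180.98) = 45.15 dB

45.2 dB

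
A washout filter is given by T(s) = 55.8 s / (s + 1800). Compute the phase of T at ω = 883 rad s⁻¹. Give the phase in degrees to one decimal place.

63.9°

∠(j883) = 90.00°
∠(j883 + 1800) = arctan(883/1800) = 26.13°
∠T(j883) = 90.00° − 26.13° = 63.87°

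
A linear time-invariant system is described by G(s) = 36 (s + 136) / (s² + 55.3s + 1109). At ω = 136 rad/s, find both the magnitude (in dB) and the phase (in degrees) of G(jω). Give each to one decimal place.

|G| = -8.7 dB, ∠G = -111.6°

|j136 + 136| = √(136² + 136²) = 192.3
|(j136)² + 55.3(j136) + 1109| = |-17387 + j7520.8| = 1.894e+04
|G(j136)| = 36 × 192.3 / 1.894e+04 = 0.3655
20 log₁₀(0.3655) = -8.74 dB
∠(j136 + 136) = arctan(136/136) = 45.00°
∠[(j136)² + 55.3(j136) + 1109] = ∠[-17387 + j7520.8] = 156.61°
∠G(j136) = 45.00° − 156.61° = -111.61°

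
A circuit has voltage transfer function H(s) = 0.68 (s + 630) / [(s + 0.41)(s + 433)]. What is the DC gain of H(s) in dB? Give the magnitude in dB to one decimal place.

7.7 dB

H(0) = 0.68 × 630 / (0.41 × 433) = 2.4131
20 log₁₀(2.4131) = 7.65 dB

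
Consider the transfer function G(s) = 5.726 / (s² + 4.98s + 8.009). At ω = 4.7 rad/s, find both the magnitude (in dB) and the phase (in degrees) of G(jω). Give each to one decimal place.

|(j4.7)² + 4.98(j4.7) + 8.009| = |-14.081 + j23.406| = 27.32
|G(j4.7)| = 5.726 / 27.32 = 0.20963
20 log₁₀(0.20963) = -13.57 dB
∠[(j4.7)² + 4.98(j4.7) + 8.009] = ∠[-14.081 + j23.406] = 121.03°
∠G(j4.7) = −121.03° = -121.03°

|G| = -13.6 dB, ∠G = -121.0°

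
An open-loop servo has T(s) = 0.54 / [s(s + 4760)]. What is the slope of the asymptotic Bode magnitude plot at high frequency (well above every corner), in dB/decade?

With 0 zeros and 2 poles, the high-frequency asymptotic slope is 20 × (0 − 2) = -40 dB/decade.

-40 dB/decade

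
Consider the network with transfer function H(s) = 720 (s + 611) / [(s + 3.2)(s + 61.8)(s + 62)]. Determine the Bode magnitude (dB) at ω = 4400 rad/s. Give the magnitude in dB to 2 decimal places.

-88.51 dB

|j4400 + 611| = √(4400² + 611²) = 4442
|j4400 + 3.2| = √(4400² + 3.2²) = 4400
|j4400 + 61.8| = √(4400² + 61.8²) = 4400
|j4400 + 62| = √(4400² + 62²) = 4400
|H(j4400)| = 720 × 4442 / (4400 × 4400 × 4400) = 3.754e-05
20 log₁₀(3.754e-05) = -88.510 dB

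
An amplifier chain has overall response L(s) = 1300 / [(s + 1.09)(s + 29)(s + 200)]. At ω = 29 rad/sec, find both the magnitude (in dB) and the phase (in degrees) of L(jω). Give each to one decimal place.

|L| = -45.3 dB, ∠L = -141.1°

|j29 + 1.09| = √(29² + 1.09²) = 29.02
|j29 + 29| = √(29² + 29²) = 41.01
|j29 + 200| = √(29² + 200²) = 202.1
|L(j29)| = 1300 / (29.02 × 41.01 × 202.1) = 0.0054048
20 log₁₀(0.0054048) = -45.34 dB
∠(j29 + 1.09) = arctan(29/1.09) = 87.85°
∠(j29 + 29) = arctan(29/29) = 45.00°
∠(j29 + 200) = arctan(29/200) = 8.25°
∠L(j29) = − (87.85° + 45.00° + 8.25°) = -141.10°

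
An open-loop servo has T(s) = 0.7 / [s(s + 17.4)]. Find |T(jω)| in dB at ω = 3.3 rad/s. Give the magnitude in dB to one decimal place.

|j3.3 + 17.4| = √(3.3² + 17.4²) = 17.71
|j3.3| = 3.3
|T(j3.3)| = 0.7 / (17.71 × 3.3) = 0.011977
20 log₁₀(0.011977) = -38.43 dB

-38.4 dB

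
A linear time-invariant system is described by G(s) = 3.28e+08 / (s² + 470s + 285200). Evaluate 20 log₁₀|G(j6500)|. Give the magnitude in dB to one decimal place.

17.8 dB

|(j6500)² + 470(j6500) + 285200| = |-4.1965e+07 + j3.055e+06| = 4.208e+07
|G(j6500)| = 3.28e+08 / 4.208e+07 = 7.7954
20 log₁₀(7.7954) = 17.84 dB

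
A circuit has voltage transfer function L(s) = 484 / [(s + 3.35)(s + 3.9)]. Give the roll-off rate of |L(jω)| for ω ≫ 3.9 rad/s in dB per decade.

With 0 zeros and 2 poles, the high-frequency asymptotic slope is 20 × (0 − 2) = -40 dB/decade.

-40 dB/decade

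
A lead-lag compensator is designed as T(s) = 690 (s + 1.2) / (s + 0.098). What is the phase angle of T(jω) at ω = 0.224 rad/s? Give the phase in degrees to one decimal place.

-55.8 deg

∠(j0.224 + 1.2) = arctan(0.224/1.2) = 10.57°
∠(j0.224 + 0.098) = arctan(0.224/0.098) = 66.37°
∠T(j0.224) = 10.57° − 66.37° = -55.80°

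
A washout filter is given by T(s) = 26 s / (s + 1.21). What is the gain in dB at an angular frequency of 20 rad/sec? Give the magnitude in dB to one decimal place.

28.3 dB

|j20| = 20
|j20 + 1.21| = √(20² + 1.21²) = 20.04
|T(j20)| = 26 × 20 / 20.04 = 25.953
20 log₁₀(25.953) = 28.28 dB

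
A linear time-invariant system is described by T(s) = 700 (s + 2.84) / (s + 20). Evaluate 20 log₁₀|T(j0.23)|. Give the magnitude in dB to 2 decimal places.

|j0.23 + 2.84| = √(0.23² + 2.84²) = 2.849
|j0.23 + 20| = √(0.23² + 20²) = 20
|T(j0.23)| = 700 × 2.849 / 20 = 99.719
20 log₁₀(99.719) = 39.976 dB

39.98 dB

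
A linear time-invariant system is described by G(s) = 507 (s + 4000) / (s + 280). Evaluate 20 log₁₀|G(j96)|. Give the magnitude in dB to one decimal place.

76.7 dB

|j96 + 4000| = √(96² + 4000²) = 4001
|j96 + 280| = √(96² + 280²) = 296
|G(j96)| = 507 × 4001 / 296 = 6853.3
20 log₁₀(6853.3) = 76.72 dB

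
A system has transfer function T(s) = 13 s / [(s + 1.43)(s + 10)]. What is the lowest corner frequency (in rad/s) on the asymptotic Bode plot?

1.43 rad/s

Break frequencies occur at each pole and zero magnitude: 1.43 rad/s, 10 rad/s.
The lowest is 1.43 rad/s.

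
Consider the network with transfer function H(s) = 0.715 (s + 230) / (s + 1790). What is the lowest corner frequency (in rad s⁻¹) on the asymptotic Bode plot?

230 rad s⁻¹

Break frequencies occur at each pole and zero magnitude: 230 rad s⁻¹, 1790 rad s⁻¹.
The lowest is 230 rad s⁻¹.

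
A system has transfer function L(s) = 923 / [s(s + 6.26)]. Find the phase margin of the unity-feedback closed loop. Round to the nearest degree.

Gain crossover: |L(jω)| = 1 at ω ≈ 30.1 rad/s.
∠L(j30.1) = −90° − arctan(30.1/6.26) ≈ -168.24°
PM = 180° + (-168.24°) = 11.76°

12°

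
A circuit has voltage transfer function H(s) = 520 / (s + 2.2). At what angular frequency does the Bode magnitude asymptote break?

2.2 rad/s

The single real pole at s = −2.2 gives a corner at ω = 2.2 rad/s.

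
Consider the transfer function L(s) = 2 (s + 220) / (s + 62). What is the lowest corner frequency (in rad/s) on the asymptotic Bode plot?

Break frequencies occur at each pole and zero magnitude: 62 rad/s, 220 rad/s.
The lowest is 62 rad/s.

62 rad/s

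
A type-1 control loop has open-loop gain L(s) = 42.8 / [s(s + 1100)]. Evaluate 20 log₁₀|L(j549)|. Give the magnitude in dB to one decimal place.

|j549 + 1100| = √(549² + 1100²) = 1229
|j549| = 549
|L(j549)| = 42.8 / (1229 × 549) = 6.3413e-05
20 log₁₀(6.3413e-05) = -83.96 dB

-84.0 dB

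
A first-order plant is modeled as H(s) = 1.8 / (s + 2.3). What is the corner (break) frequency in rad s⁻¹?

The single real pole at s = −2.3 gives a corner at ω = 2.3 rad s⁻¹.

2.3 rad s⁻¹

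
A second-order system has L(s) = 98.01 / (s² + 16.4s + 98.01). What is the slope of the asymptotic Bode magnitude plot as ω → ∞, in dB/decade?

With 0 zeros and 2 poles, the high-frequency asymptotic slope is 20 × (0 − 2) = -40 dB/decade.

-40 dB/decade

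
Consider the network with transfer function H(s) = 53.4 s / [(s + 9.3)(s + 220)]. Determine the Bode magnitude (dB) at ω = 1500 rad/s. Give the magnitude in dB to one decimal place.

-29.1 dB

|j1500| = 1500
|j1500 + 9.3| = √(1500² + 9.3²) = 1500
|j1500 + 220| = √(1500² + 220²) = 1516
|H(j1500)| = 53.4 × 1500 / (1500 × 1516) = 0.035222
20 log₁₀(0.035222) = -29.06 dB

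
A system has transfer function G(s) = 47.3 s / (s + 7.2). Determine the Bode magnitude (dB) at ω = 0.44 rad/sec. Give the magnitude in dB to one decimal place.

9.2 dB

|j0.44| = 0.44
|j0.44 + 7.2| = √(0.44² + 7.2²) = 7.213
|G(j0.44)| = 47.3 × 0.44 / 7.213 = 2.8852
20 log₁₀(2.8852) = 9.20 dB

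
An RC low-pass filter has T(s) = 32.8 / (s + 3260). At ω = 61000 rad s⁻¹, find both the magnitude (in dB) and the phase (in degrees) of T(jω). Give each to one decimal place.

|j61000 + 3260| = √(61000² + 3260²) = 6.109e+04
|T(j61000)| = 32.8 / 6.109e+04 = 0.00053694
20 log₁₀(0.00053694) = -65.40 dB
∠(j61000 + 3260) = arctan(61000/3260) = 86.94°
∠T(j61000) = −86.94° = -86.94°

|T| = -65.4 dB, ∠T = -86.9°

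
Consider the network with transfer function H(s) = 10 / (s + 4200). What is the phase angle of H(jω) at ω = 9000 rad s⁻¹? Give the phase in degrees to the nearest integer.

∠(j9000 + 4200) = arctan(9000/4200) = 64.98°
∠H(j9000) = −64.98° = -64.98°

-65 deg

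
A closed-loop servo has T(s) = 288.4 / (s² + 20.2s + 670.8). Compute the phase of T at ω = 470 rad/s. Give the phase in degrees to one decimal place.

∠[(j470)² + 20.2(j470) + 670.8] = ∠[-2.2023e+05 + j9494] = 177.53°
∠T(j470) = −177.53° = -177.53°

-177.5°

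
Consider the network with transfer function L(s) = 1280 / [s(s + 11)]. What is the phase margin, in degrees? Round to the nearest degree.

Gain crossover: |L(jω)| = 1 at ω ≈ 34.9 rad s⁻¹.
∠L(j34.9) = −90° − arctan(34.9/11) ≈ -162.53°
PM = 180° + (-162.53°) = 17.47°

17°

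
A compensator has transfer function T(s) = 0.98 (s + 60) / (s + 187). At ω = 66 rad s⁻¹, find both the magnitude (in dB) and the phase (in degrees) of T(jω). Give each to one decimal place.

|j66 + 60| = √(66² + 60²) = 89.2
|j66 + 187| = √(66² + 187²) = 198.3
|T(j66)| = 0.98 × 89.2 / 198.3 = 0.4408
20 log₁₀(0.4408) = -7.12 dB
∠(j66 + 60) = arctan(66/60) = 47.73°
∠(j66 + 187) = arctan(66/187) = 19.44°
∠T(j66) = 47.73° − 19.44° = 28.29°

|T| = -7.1 dB, ∠T = 28.3°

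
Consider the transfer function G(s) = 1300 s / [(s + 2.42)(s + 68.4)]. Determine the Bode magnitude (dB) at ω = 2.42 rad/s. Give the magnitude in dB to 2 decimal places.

22.56 dB

|j2.42| = 2.42
|j2.42 + 2.42| = √(2.42² + 2.42²) = 3.422
|j2.42 + 68.4| = √(2.42² + 68.4²) = 68.44
|G(j2.42)| = 1300 × 2.42 / (3.422 × 68.44) = 13.431
20 log₁₀(13.431) = 22.562 dB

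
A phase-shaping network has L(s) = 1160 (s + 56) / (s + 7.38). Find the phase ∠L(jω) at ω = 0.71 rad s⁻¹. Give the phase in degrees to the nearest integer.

-5°

∠(j0.71 + 56) = arctan(0.71/56) = 0.73°
∠(j0.71 + 7.38) = arctan(0.71/7.38) = 5.50°
∠L(j0.71) = 0.73° − 5.50° = -4.77°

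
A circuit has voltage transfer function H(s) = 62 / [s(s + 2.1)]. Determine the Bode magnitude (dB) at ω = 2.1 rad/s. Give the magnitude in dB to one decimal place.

19.9 dB

|j2.1 + 2.1| = √(2.1² + 2.1²) = 2.97
|j2.1| = 2.1
|H(j2.1)| = 62 / (2.97 × 2.1) = 9.9412
20 log₁₀(9.9412) = 19.95 dB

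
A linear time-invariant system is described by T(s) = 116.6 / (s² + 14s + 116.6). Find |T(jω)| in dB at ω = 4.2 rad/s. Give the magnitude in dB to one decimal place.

0.1 dB

|(j4.2)² + 14(j4.2) + 116.6| = |98.96 + j58.8| = 115.1
|T(j4.2)| = 116.6 / 115.1 = 1.0129
20 log₁₀(1.0129) = 0.11 dB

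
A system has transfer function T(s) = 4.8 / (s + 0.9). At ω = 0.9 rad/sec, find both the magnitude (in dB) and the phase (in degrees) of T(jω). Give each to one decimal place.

|T| = 11.5 dB, ∠T = -45.0°

|j0.9 + 0.9| = √(0.9² + 0.9²) = 1.273
|T(j0.9)| = 4.8 / 1.273 = 3.7712
20 log₁₀(3.7712) = 11.53 dB
∠(j0.9 + 0.9) = arctan(0.9/0.9) = 45.00°
∠T(j0.9) = −45.00° = -45.00°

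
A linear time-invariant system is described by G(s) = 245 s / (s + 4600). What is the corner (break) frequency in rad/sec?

4600 rad/sec

The single real pole at s = −4600 gives a corner at ω = 4600 rad/sec.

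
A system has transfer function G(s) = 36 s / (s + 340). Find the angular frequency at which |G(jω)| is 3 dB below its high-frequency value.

340 rad/s

For a single-pole high-pass, the −3 dB point is at the pole: ω = 340 rad/s.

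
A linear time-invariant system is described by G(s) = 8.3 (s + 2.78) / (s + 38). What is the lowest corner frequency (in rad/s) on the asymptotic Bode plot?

Break frequencies occur at each pole and zero magnitude: 2.78 rad/s, 38 rad/s.
The lowest is 2.78 rad/s.

2.78 rad/s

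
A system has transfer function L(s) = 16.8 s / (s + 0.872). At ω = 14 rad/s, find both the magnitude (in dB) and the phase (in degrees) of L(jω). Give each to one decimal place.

|L| = 24.5 dB, ∠L = 3.6°

|j14| = 14
|j14 + 0.872| = √(14² + 0.872²) = 14.03
|L(j14)| = 16.8 × 14 / 14.03 = 16.768
20 log₁₀(16.768) = 24.49 dB
∠(j14) = 90.00°
∠(j14 + 0.872) = arctan(14/0.872) = 86.44°
∠L(j14) = 90.00° − 86.44° = 3.56°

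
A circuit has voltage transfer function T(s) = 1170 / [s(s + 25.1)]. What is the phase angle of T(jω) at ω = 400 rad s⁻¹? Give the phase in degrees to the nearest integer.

∠(j400 + 25.1) = arctan(400/25.1) = 86.41°
∠(j400) = 90.00°
∠T(j400) = − (86.41° + 90.00°) = -176.41°

-176°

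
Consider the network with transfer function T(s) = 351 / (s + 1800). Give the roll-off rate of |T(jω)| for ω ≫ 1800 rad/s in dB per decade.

-20 dB/decade

With 0 zeros and 1 pole, the high-frequency asymptotic slope is 20 × (0 − 1) = -20 dB/decade.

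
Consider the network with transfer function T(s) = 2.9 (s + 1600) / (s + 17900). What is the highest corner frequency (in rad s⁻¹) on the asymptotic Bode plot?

17900 rad s⁻¹

Break frequencies occur at each pole and zero magnitude: 1600 rad s⁻¹, 17900 rad s⁻¹.
The highest is 17900 rad s⁻¹.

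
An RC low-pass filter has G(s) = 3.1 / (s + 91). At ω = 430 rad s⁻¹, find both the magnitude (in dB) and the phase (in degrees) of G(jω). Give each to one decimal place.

|j430 + 91| = √(430² + 91²) = 439.5
|G(j430)| = 3.1 / 439.5 = 0.0070531
20 log₁₀(0.0070531) = -43.03 dB
∠(j430 + 91) = arctan(430/91) = 78.05°
∠G(j430) = −78.05° = -78.05°

|G| = -43.0 dB, ∠G = -78.1°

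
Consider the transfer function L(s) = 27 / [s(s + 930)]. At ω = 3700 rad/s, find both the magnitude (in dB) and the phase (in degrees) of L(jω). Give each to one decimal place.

|L| = -114.4 dB, ∠L = -165.9°

|j3700 + 930| = √(3700² + 930²) = 3815
|j3700| = 3700
|L(j3700)| = 27 / (3815 × 3700) = 1.9127e-06
20 log₁₀(1.9127e-06) = -114.37 dB
∠(j3700 + 930) = arctan(3700/930) = 75.89°
∠(j3700) = 90.00°
∠L(j3700) = − (75.89° + 90.00°) = -165.89°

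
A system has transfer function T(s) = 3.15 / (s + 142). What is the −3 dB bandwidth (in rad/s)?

For a single-pole low-pass, the −3 dB point is at the pole: ω = 142 rad/s.

142 rad/s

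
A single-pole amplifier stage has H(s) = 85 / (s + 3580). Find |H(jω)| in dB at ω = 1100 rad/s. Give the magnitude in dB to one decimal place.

|j1100 + 3580| = √(1100² + 3580²) = 3745
|H(j1100)| = 85 / 3745 = 0.022696
20 log₁₀(0.022696) = -32.88 dB

-32.9 dB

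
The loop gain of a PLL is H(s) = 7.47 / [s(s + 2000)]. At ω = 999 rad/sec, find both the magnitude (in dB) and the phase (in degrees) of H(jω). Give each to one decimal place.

|H| = -109.5 dB, ∠H = -116.5°

|j999 + 2000| = √(999² + 2000²) = 2236
|j999| = 999
|H(j999)| = 7.47 / (2236 × 999) = 3.3447e-06
20 log₁₀(3.3447e-06) = -109.51 dB
∠(j999 + 2000) = arctan(999/2000) = 26.54°
∠(j999) = 90.00°
∠H(j999) = − (26.54° + 90.00°) = -116.54°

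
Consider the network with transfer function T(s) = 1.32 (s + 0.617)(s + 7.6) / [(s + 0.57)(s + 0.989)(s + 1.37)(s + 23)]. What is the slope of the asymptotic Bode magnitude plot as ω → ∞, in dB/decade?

-40 dB/decade

With 2 zeros and 4 poles, the high-frequency asymptotic slope is 20 × (2 − 4) = -40 dB/decade.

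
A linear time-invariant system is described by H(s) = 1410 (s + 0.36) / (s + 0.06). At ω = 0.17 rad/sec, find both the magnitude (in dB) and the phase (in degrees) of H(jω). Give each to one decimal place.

|H| = 69.9 dB, ∠H = -45.3°

|j0.17 + 0.36| = √(0.17² + 0.36²) = 0.3981
|j0.17 + 0.06| = √(0.17² + 0.06²) = 0.1803
|H(j0.17)| = 1410 × 0.3981 / 0.1803 = 3113.8
20 log₁₀(3113.8) = 69.87 dB
∠(j0.17 + 0.36) = arctan(0.17/0.36) = 25.28°
∠(j0.17 + 0.06) = arctan(0.17/0.06) = 70.56°
∠H(j0.17) = 25.28° − 70.56° = -45.28°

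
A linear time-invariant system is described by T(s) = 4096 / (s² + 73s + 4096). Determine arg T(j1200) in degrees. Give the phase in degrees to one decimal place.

-176.5°

∠[(j1200)² + 73(j1200) + 4096] = ∠[-1.4359e+06 + j87600] = 176.51°
∠T(j1200) = −176.51° = -176.51°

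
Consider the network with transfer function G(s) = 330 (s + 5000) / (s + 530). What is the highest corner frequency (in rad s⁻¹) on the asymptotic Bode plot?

5000 rad s⁻¹

Break frequencies occur at each pole and zero magnitude: 530 rad s⁻¹, 5000 rad s⁻¹.
The highest is 5000 rad s⁻¹.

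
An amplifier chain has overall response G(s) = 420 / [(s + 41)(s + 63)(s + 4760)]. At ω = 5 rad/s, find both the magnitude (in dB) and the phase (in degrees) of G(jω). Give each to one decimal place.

|j5 + 41| = √(5² + 41²) = 41.3
|j5 + 63| = √(5² + 63²) = 63.2
|j5 + 4760| = √(5² + 4760²) = 4760
|G(j5)| = 420 / (41.3 × 63.2 × 4760) = 3.3802e-05
20 log₁₀(3.3802e-05) = -89.42 dB
∠(j5 + 41) = arctan(5/41) = 6.95°
∠(j5 + 63) = arctan(5/63) = 4.54°
∠(j5 + 4760) = arctan(5/4760) = 0.06°
∠G(j5) = − (6.95° + 4.54° + 0.06°) = -11.55°

|G| = -89.4 dB, ∠G = -11.6 deg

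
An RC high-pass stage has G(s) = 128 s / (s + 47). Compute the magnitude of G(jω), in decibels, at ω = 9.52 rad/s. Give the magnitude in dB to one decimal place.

28.1 dB

|j9.52| = 9.52
|j9.52 + 47| = √(9.52² + 47²) = 47.95
|G(j9.52)| = 128 × 9.52 / 47.95 = 25.411
20 log₁₀(25.411) = 28.10 dB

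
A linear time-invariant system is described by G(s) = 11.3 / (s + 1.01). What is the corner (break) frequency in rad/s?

The single real pole at s = −1.01 gives a corner at ω = 1.01 rad/s.

1.01 rad/s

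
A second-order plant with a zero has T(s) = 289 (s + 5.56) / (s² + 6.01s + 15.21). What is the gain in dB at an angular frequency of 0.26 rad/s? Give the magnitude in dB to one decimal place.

|j0.26 + 5.56| = √(0.26² + 5.56²) = 5.566
|(j0.26)² + 6.01(j0.26) + 15.21| = |15.142 + j1.5626| = 15.22
|T(j0.26)| = 289 × 5.566 / 15.22 = 105.67
20 log₁₀(105.67) = 40.48 dB

40.5 dB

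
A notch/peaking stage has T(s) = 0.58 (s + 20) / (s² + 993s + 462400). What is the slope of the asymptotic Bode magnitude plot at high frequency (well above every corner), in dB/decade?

-20 dB/decade

With 1 zero and 2 poles, the high-frequency asymptotic slope is 20 × (1 − 2) = -20 dB/decade.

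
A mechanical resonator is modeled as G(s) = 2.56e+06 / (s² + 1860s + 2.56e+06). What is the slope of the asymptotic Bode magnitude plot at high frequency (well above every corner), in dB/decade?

With 0 zeros and 2 poles, the high-frequency asymptotic slope is 20 × (0 − 2) = -40 dB/decade.

-40 dB/decade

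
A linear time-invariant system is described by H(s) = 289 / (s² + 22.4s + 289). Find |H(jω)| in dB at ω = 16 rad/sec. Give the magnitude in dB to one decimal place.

-1.9 dB

|(j16)² + 22.4(j16) + 289| = |33 + j358.4| = 359.9
|H(j16)| = 289 / 359.9 = 0.80297
20 log₁₀(0.80297) = -1.91 dB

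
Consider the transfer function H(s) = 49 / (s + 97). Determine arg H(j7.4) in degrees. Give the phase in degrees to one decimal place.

∠(j7.4 + 97) = arctan(7.4/97) = 4.36°
∠H(j7.4) = −4.36° = -4.36°

-4.4°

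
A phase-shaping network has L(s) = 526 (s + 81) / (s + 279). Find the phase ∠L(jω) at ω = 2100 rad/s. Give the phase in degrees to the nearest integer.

5°

∠(j2100 + 81) = arctan(2100/81) = 87.79°
∠(j2100 + 279) = arctan(2100/279) = 82.43°
∠L(j2100) = 87.79° − 82.43° = 5.36°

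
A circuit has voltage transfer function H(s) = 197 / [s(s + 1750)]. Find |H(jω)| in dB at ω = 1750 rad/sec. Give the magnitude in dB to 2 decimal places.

-86.84 dB

|j1750 + 1750| = √(1750² + 1750²) = 2475
|j1750| = 1750
|H(j1750)| = 197 / (2475 × 1750) = 4.5486e-05
20 log₁₀(4.5486e-05) = -86.842 dB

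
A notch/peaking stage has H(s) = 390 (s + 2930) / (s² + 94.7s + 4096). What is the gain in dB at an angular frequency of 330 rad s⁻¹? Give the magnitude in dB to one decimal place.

|j330 + 2930| = √(330² + 2930²) = 2949
|(j330)² + 94.7(j330) + 4096| = |-1.048e+05 + j31251| = 1.094e+05
|H(j330)| = 390 × 2949 / 1.094e+05 = 10.515
20 log₁₀(10.515) = 20.44 dB

20.4 dB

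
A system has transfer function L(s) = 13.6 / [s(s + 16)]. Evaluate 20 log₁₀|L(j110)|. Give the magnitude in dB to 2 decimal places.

-59.08 dB

|j110 + 16| = √(110² + 16²) = 111.2
|j110| = 110
|L(j110)| = 13.6 / (111.2 × 110) = 0.0011123
20 log₁₀(0.0011123) = -59.076 dB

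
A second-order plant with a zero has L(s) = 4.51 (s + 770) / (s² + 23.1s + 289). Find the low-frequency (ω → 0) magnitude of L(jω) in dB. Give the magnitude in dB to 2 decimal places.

L(0) = 4.51 × 770 / 289 = 12.016
20 log₁₀(12.016) = 21.595 dB

21.60 dB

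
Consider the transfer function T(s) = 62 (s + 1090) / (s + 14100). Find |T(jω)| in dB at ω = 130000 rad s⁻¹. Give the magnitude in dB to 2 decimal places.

|j130000 + 1090| = √(130000² + 1090²) = 1.3e+05
|j130000 + 14100| = √(130000² + 14100²) = 1.308e+05
|T(j130000)| = 62 × 1.3e+05 / 1.308e+05 = 61.641
20 log₁₀(61.641) = 35.797 dB

35.80 dB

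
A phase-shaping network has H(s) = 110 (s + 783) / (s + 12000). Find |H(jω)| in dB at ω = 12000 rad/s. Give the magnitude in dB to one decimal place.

|j12000 + 783| = √(12000² + 783²) = 1.203e+04
|j12000 + 12000| = √(12000² + 12000²) = 1.697e+04
|H(j12000)| = 110 × 1.203e+04 / 1.697e+04 = 77.947
20 log₁₀(77.947) = 37.84 dB

37.8 dB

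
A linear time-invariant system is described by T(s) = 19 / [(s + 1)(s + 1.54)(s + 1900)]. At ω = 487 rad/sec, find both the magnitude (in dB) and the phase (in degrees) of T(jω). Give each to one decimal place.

|T| = -147.8 dB, ∠T = -194.1 deg

|j487 + 1| = √(487² + 1²) = 487
|j487 + 1.54| = √(487² + 1.54²) = 487
|j487 + 1900| = √(487² + 1900²) = 1961
|T(j487)| = 19 / (487 × 487 × 1961) = 4.0843e-08
20 log₁₀(4.0843e-08) = -147.78 dB
∠(j487 + 1) = arctan(487/1) = 89.88°
∠(j487 + 1.54) = arctan(487/1.54) = 89.82°
∠(j487 + 1900) = arctan(487/1900) = 14.38°
∠T(j487) = − (89.88° + 89.82° + 14.38°) = -194.08°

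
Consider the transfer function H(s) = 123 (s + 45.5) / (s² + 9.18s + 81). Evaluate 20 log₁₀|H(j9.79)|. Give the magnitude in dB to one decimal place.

36.0 dB

|j9.79 + 45.5| = √(9.79² + 45.5²) = 46.54
|(j9.79)² + 9.18(j9.79) + 81| = |-14.844 + j89.872| = 91.09
|H(j9.79)| = 123 × 46.54 / 91.09 = 62.845
20 log₁₀(62.845) = 35.97 dB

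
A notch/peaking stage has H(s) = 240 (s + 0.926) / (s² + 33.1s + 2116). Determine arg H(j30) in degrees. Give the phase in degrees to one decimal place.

49.0°

∠(j30 + 0.926) = arctan(30/0.926) = 88.23°
∠[(j30)² + 33.1(j30) + 2116] = ∠[1216 + j993] = 39.24°
∠H(j30) = 88.23° − 39.24° = 49.00°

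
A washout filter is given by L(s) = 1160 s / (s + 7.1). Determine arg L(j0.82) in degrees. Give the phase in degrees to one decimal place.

83.4°

∠(j0.82) = 90.00°
∠(j0.82 + 7.1) = arctan(0.82/7.1) = 6.59°
∠L(j0.82) = 90.00° − 6.59° = 83.41°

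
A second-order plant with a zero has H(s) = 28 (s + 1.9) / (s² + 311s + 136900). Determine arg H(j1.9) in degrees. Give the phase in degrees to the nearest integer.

∠(j1.9 + 1.9) = arctan(1.9/1.9) = 45.00°
∠[(j1.9)² + 311(j1.9) + 136900] = ∠[1.369e+05 + j590.9] = 0.25°
∠H(j1.9) = 45.00° − 0.25° = 44.75°

45°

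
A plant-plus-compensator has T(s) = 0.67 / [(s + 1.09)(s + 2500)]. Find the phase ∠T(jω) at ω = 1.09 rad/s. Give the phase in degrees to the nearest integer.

∠(j1.09 + 1.09) = arctan(1.09/1.09) = 45.00°
∠(j1.09 + 2500) = arctan(1.09/2500) = 0.02°
∠T(j1.09) = − (45.00° + 0.02°) = -45.02°

-45°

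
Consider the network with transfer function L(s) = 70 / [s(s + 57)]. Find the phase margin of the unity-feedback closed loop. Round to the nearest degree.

89 deg

Gain crossover: |L(jω)| = 1 at ω ≈ 1.23 rad/s.
∠L(j1.23) = −90° − arctan(1.23/57) ≈ -91.23°
PM = 180° + (-91.23°) = 88.77°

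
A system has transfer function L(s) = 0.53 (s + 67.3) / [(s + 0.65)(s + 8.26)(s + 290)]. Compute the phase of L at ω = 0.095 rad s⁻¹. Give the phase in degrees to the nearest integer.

-9°

∠(j0.095 + 67.3) = arctan(0.095/67.3) = 0.08°
∠(j0.095 + 0.65) = arctan(0.095/0.65) = 8.32°
∠(j0.095 + 8.26) = arctan(0.095/8.26) = 0.66°
∠(j0.095 + 290) = arctan(0.095/290) = 0.02°
∠L(j0.095) = 0.08° − (8.32° + 0.66° + 0.02°) = -8.91°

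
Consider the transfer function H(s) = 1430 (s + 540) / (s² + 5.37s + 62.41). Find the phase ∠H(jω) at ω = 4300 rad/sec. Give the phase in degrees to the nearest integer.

∠(j4300 + 540) = arctan(4300/540) = 82.84°
∠[(j4300)² + 5.37(j4300) + 62.41] = ∠[-1.849e+07 + j23091] = 179.93°
∠H(j4300) = 82.84° − 179.93° = -97.09°

-97 deg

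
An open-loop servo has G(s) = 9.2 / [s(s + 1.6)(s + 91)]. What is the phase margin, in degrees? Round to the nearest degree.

88°

Gain crossover: |G(jω)| = 1 at ω ≈ 0.0631 rad s⁻¹.
∠G(j0.0631) = −90° − arctan(0.0631/1.6) − arctan(0.0631/91) ≈ -92.30°
PM = 180° + (-92.30°) = 87.70°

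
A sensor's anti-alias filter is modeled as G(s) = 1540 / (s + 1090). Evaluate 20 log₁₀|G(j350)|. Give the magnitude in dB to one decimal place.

|j350 + 1090| = √(350² + 1090²) = 1145
|G(j350)| = 1540 / 1145 = 1.3452
20 log₁₀(1.3452) = 2.58 dB

2.6 dB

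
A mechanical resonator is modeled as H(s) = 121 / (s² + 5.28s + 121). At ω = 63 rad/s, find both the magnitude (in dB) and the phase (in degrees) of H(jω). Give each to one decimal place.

|(j63)² + 5.28(j63) + 121| = |-3848 + j332.64| = 3862
|H(j63)| = 121 / 3862 = 0.031328
20 log₁₀(0.031328) = -30.08 dB
∠[(j63)² + 5.28(j63) + 121] = ∠[-3848 + j332.64] = 175.06°
∠H(j63) = −175.06° = -175.06°

|H| = -30.1 dB, ∠H = -175.1 deg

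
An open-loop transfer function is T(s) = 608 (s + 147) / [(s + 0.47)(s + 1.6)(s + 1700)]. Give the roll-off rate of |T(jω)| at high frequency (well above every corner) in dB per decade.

-40 dB/decade

With 1 zero and 3 poles, the high-frequency asymptotic slope is 20 × (1 − 3) = -40 dB/decade.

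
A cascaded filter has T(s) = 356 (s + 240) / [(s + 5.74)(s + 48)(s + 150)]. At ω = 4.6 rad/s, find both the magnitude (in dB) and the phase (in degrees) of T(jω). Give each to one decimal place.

|T| = 4.1 dB, ∠T = -44.8°

|j4.6 + 240| = √(4.6² + 240²) = 240
|j4.6 + 5.74| = √(4.6² + 5.74²) = 7.356
|j4.6 + 48| = √(4.6² + 48²) = 48.22
|j4.6 + 150| = √(4.6² + 150²) = 150.1
|T(j4.6)| = 356 × 240 / (7.356 × 48.22 × 150.1) = 1.6054
20 log₁₀(1.6054) = 4.11 dB
∠(j4.6 + 240) = arctan(4.6/240) = 1.10°
∠(j4.6 + 5.74) = arctan(4.6/5.74) = 38.71°
∠(j4.6 + 48) = arctan(4.6/48) = 5.47°
∠(j4.6 + 150) = arctan(4.6/150) = 1.76°
∠T(j4.6) = 1.10° − (38.71° + 5.47° + 1.76°) = -44.84°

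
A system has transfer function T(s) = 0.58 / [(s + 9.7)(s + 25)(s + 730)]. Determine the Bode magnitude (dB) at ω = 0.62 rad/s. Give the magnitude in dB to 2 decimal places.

-109.71 dB

|j0.62 + 9.7| = √(0.62² + 9.7²) = 9.72
|j0.62 + 25| = √(0.62² + 25²) = 25.01
|j0.62 + 730| = √(0.62² + 730²) = 730
|T(j0.62)| = 0.58 / (9.72 × 25.01 × 730) = 3.2687e-06
20 log₁₀(3.2687e-06) = -109.713 dB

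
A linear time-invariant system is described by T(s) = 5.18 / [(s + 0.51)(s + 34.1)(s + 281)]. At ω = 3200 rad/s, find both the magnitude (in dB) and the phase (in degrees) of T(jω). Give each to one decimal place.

|T| = -196.1 dB, ∠T = -264.4°

|j3200 + 0.51| = √(3200² + 0.51²) = 3200
|j3200 + 34.1| = √(3200² + 34.1²) = 3200
|j3200 + 281| = √(3200² + 281²) = 3212
|T(j3200)| = 5.18 / (3200 × 3200 × 3212) = 1.5747e-10
20 log₁₀(1.5747e-10) = -196.06 dB
∠(j3200 + 0.51) = arctan(3200/0.51) = 89.99°
∠(j3200 + 34.1) = arctan(3200/34.1) = 89.39°
∠(j3200 + 281) = arctan(3200/281) = 84.98°
∠T(j3200) = − (89.99° + 89.39° + 84.98°) = -264.36°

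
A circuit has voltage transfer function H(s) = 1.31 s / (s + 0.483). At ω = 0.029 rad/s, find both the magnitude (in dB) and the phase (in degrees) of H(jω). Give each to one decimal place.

|H| = -22.1 dB, ∠H = 86.6°

|j0.029| = 0.029
|j0.029 + 0.483| = √(0.029² + 0.483²) = 0.4839
|H(j0.029)| = 1.31 × 0.029 / 0.4839 = 0.078513
20 log₁₀(0.078513) = -22.10 dB
∠(j0.029) = 90.00°
∠(j0.029 + 0.483) = arctan(0.029/0.483) = 3.44°
∠H(j0.029) = 90.00° − 3.44° = 86.56°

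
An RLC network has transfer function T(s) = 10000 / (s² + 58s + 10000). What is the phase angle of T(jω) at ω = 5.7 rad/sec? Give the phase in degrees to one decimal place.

-1.9°

∠[(j5.7)² + 58(j5.7) + 10000] = ∠[9967.5 + j330.6] = 1.90°
∠T(j5.7) = −1.90° = -1.90°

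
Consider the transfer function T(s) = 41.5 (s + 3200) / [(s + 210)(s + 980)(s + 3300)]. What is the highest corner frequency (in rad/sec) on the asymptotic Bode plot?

Break frequencies occur at each pole and zero magnitude: 210 rad/sec, 980 rad/sec, 3200 rad/sec, 3300 rad/sec.
The highest is 3300 rad/sec.

3300 rad/sec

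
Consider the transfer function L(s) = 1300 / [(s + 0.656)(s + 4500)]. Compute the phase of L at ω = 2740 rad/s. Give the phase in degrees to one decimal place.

∠(j2740 + 0.656) = arctan(2740/0.656) = 89.99°
∠(j2740 + 4500) = arctan(2740/4500) = 31.34°
∠L(j2740) = − (89.99° + 31.34°) = -121.32°

-121.3°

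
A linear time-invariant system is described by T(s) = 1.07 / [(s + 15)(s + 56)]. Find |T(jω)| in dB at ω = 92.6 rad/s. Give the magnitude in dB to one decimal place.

-79.5 dB

|j92.6 + 15| = √(92.6² + 15²) = 93.81
|j92.6 + 56| = √(92.6² + 56²) = 108.2
|T(j92.6)| = 1.07 / (93.81 × 108.2) = 0.0001054
20 log₁₀(0.0001054) = -79.54 dB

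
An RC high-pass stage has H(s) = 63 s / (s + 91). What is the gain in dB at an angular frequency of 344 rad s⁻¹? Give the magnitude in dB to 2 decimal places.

35.69 dB

|j344| = 344
|j344 + 91| = √(344² + 91²) = 355.8
|H(j344)| = 63 × 344 / 355.8 = 60.905
20 log₁₀(60.905) = 35.693 dB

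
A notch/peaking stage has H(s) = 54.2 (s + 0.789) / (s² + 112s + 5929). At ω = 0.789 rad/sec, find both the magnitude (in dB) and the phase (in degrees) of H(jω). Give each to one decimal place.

|j0.789 + 0.789| = √(0.789² + 0.789²) = 1.116
|(j0.789)² + 112(j0.789) + 5929| = |5928.4 + j88.368| = 5929
|H(j0.789)| = 54.2 × 1.116 / 5929 = 0.0102
20 log₁₀(0.0102) = -39.83 dB
∠(j0.789 + 0.789) = arctan(0.789/0.789) = 45.00°
∠[(j0.789)² + 112(j0.789) + 5929] = ∠[5928.4 + j88.368] = 0.85°
∠H(j0.789) = 45.00° − 0.85° = 44.15°

|H| = -39.8 dB, ∠H = 44.1°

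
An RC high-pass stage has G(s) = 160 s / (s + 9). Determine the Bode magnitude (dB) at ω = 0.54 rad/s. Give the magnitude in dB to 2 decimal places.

19.63 dB

|j0.54| = 0.54
|j0.54 + 9| = √(0.54² + 9²) = 9.016
|G(j0.54)| = 160 × 0.54 / 9.016 = 9.5828
20 log₁₀(9.5828) = 19.630 dB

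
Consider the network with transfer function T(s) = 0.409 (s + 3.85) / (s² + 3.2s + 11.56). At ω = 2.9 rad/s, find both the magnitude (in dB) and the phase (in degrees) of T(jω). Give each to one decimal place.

|T| = -13.9 dB, ∠T = -34.3°

|j2.9 + 3.85| = √(2.9² + 3.85²) = 4.82
|(j2.9)² + 3.2(j2.9) + 11.56| = |3.15 + j9.28| = 9.8
|T(j2.9)| = 0.409 × 4.82 / 9.8 = 0.20116
20 log₁₀(0.20116) = -13.93 dB
∠(j2.9 + 3.85) = arctan(2.9/3.85) = 36.99°
∠[(j2.9)² + 3.2(j2.9) + 11.56] = ∠[3.15 + j9.28] = 71.25°
∠T(j2.9) = 36.99° − 71.25° = -34.26°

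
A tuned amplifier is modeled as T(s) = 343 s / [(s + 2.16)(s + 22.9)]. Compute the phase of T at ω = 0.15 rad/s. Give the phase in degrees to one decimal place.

85.7°

∠(j0.15) = 90.00°
∠(j0.15 + 2.16) = arctan(0.15/2.16) = 3.97°
∠(j0.15 + 22.9) = arctan(0.15/22.9) = 0.38°
∠T(j0.15) = 90.00° − (3.97° + 0.38°) = 85.65°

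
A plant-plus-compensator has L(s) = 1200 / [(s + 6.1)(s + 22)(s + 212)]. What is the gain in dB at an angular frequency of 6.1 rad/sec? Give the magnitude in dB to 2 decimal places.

|j6.1 + 6.1| = √(6.1² + 6.1²) = 8.627
|j6.1 + 22| = √(6.1² + 22²) = 22.83
|j6.1 + 212| = √(6.1² + 212²) = 212.1
|L(j6.1)| = 1200 / (8.627 × 22.83 × 212.1) = 0.028729
20 log₁₀(0.028729) = -30.834 dB

-30.83 dB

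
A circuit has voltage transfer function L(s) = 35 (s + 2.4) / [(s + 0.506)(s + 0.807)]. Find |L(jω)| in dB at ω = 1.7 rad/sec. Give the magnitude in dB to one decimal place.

|j1.7 + 2.4| = √(1.7² + 2.4²) = 2.941
|j1.7 + 0.506| = √(1.7² + 0.506²) = 1.774
|j1.7 + 0.807| = √(1.7² + 0.807²) = 1.882
|L(j1.7)| = 35 × 2.941 / (1.774 × 1.882) = 30.84
20 log₁₀(30.84) = 29.78 dB

29.8 dB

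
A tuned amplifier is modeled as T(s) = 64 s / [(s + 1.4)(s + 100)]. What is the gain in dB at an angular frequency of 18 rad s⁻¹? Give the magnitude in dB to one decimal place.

|j18| = 18
|j18 + 1.4| = √(18² + 1.4²) = 18.05
|j18 + 100| = √(18² + 100²) = 101.6
|T(j18)| = 64 × 18 / (18.05 × 101.6) = 0.62798
20 log₁₀(0.62798) = -4.04 dB

-4.0 dB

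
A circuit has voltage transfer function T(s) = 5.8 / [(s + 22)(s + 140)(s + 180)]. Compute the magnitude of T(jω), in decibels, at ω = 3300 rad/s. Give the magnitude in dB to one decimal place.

|j3300 + 22| = √(3300² + 22²) = 3300
|j3300 + 140| = √(3300² + 140²) = 3303
|j3300 + 180| = √(3300² + 180²) = 3305
|T(j3300)| = 5.8 / (3300 × 3303 × 3305) = 1.6101e-10
20 log₁₀(1.6101e-10) = -195.86 dB

-195.9 dB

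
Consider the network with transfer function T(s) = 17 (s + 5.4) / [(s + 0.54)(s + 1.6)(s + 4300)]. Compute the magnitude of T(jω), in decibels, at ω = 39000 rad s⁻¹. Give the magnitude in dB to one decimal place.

|j39000 + 5.4| = √(39000² + 5.4²) = 3.9e+04
|j39000 + 0.54| = √(39000² + 0.54²) = 3.9e+04
|j39000 + 1.6| = √(39000² + 1.6²) = 3.9e+04
|j39000 + 4300| = √(39000² + 4300²) = 3.924e+04
|T(j39000)| = 17 × 3.9e+04 / (3.9e+04 × 3.9e+04 × 3.924e+04) = 1.111e-08
20 log₁₀(1.111e-08) = -159.09 dB

-159.1 dB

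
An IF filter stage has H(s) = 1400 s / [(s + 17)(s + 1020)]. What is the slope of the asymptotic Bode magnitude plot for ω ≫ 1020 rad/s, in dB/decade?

-20 dB/decade

With 1 zero and 2 poles, the high-frequency asymptotic slope is 20 × (1 − 2) = -20 dB/decade.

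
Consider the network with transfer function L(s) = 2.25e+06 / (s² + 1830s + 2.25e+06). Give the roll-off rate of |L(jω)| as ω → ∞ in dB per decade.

With 0 zeros and 2 poles, the high-frequency asymptotic slope is 20 × (0 − 2) = -40 dB/decade.

-40 dB/decade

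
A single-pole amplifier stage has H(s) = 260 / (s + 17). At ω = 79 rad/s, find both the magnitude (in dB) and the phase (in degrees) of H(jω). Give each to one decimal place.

|j79 + 17| = √(79² + 17²) = 80.81
|H(j79)| = 260 / 80.81 = 3.2175
20 log₁₀(3.2175) = 10.15 dB
∠(j79 + 17) = arctan(79/17) = 77.86°
∠H(j79) = −77.86° = -77.86°

|H| = 10.2 dB, ∠H = -77.9°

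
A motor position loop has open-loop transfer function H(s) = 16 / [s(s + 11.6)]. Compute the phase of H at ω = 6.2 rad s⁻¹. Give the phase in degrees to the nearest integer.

∠(j6.2 + 11.6) = arctan(6.2/11.6) = 28.12°
∠(j6.2) = 90.00°
∠H(j6.2) = − (28.12° + 90.00°) = -118.12°

-118°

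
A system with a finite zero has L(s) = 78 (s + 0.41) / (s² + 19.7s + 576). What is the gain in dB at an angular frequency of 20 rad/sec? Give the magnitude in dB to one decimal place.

|j20 + 0.41| = √(20² + 0.41²) = 20
|(j20)² + 19.7(j20) + 576| = |176 + j394| = 431.5
|L(j20)| = 78 × 20 / 431.5 = 3.6159
20 log₁₀(3.6159) = 11.16 dB

11.2 dB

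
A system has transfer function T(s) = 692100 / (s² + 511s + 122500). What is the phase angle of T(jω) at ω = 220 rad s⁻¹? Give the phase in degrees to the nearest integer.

∠[(j220)² + 511(j220) + 122500] = ∠[74100 + j1.1242e+05] = 56.61°
∠T(j220) = −56.61° = -56.61°

-57 deg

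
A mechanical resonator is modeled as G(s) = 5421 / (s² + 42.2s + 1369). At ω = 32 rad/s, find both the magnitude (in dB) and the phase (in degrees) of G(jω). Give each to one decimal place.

|(j32)² + 42.2(j32) + 1369| = |345 + j1350.4| = 1394
|G(j32)| = 5421 / 1394 = 3.8894
20 log₁₀(3.8894) = 11.80 dB
∠[(j32)² + 42.2(j32) + 1369] = ∠[345 + j1350.4] = 75.67°
∠G(j32) = −75.67° = -75.67°

|G| = 11.8 dB, ∠G = -75.7°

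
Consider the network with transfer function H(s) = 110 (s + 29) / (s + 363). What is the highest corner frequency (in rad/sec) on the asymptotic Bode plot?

363 rad/sec

Break frequencies occur at each pole and zero magnitude: 29 rad/sec, 363 rad/sec.
The highest is 363 rad/sec.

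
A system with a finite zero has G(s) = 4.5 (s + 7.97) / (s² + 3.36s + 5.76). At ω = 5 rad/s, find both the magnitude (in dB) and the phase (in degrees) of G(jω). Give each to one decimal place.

|j5 + 7.97| = √(5² + 7.97²) = 9.409
|(j5)² + 3.36(j5) + 5.76| = |-19.24 + j16.8| = 25.54
|G(j5)| = 4.5 × 9.409 / 25.54 = 1.6576
20 log₁₀(1.6576) = 4.39 dB
∠(j5 + 7.97) = arctan(5/7.97) = 32.10°
∠[(j5)² + 3.36(j5) + 5.76] = ∠[-19.24 + j16.8] = 138.87°
∠G(j5) = 32.10° − 138.87° = -106.77°

|G| = 4.4 dB, ∠G = -106.8°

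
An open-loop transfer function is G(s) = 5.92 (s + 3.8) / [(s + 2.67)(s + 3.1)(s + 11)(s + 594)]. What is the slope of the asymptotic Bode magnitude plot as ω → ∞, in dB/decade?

-60 dB/decade

With 1 zero and 4 poles, the high-frequency asymptotic slope is 20 × (1 − 4) = -60 dB/decade.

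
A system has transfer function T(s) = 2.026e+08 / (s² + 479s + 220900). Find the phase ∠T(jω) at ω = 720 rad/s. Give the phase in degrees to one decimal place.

∠[(j720)² + 479(j720) + 220900] = ∠[-2.975e+05 + j3.4488e+05] = 130.78°
∠T(j720) = −130.78° = -130.78°

-130.8°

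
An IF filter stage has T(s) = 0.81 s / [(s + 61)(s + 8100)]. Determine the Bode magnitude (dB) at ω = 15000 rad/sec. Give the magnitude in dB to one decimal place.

|j15000| = 1.5e+04
|j15000 + 61| = √(15000² + 61²) = 1.5e+04
|j15000 + 8100| = √(15000² + 8100²) = 1.705e+04
|T(j15000)| = 0.81 × 1.5e+04 / (1.5e+04 × 1.705e+04) = 4.7514e-05
20 log₁₀(4.7514e-05) = -86.46 dB

-86.5 dB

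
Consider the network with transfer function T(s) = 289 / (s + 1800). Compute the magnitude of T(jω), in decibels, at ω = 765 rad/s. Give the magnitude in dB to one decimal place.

-16.6 dB

|j765 + 1800| = √(765² + 1800²) = 1956
|T(j765)| = 289 / 1956 = 0.14776
20 log₁₀(0.14776) = -16.61 dB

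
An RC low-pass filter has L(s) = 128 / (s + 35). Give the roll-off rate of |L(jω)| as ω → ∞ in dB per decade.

-20 dB/decade

With 0 zeros and 1 pole, the high-frequency asymptotic slope is 20 × (0 − 1) = -20 dB/decade.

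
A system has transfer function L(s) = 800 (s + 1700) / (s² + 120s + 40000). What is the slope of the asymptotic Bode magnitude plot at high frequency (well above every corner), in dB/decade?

With 1 zero and 2 poles, the high-frequency asymptotic slope is 20 × (1 − 2) = -20 dB/decade.

-20 dB/decade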